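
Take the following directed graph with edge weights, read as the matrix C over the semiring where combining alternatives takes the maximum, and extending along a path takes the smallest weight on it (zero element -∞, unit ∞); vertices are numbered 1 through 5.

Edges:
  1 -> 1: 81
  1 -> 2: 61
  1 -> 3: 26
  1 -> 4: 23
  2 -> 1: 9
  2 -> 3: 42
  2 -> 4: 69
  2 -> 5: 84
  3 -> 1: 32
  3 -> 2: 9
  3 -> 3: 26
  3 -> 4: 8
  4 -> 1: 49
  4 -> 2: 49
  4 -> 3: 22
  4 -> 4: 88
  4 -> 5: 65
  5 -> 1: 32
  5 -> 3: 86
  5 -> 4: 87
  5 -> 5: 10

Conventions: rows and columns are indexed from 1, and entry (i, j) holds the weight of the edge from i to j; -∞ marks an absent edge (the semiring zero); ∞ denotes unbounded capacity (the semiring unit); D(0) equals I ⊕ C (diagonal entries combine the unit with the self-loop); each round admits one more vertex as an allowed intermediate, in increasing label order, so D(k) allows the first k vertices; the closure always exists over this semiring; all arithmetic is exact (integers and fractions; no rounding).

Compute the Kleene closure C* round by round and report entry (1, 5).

D(0):
  [∞, 61, 26, 23, -∞]
  [9, ∞, 42, 69, 84]
  [32, 9, ∞, 8, -∞]
  [49, 49, 22, ∞, 65]
  [32, -∞, 86, 87, ∞]
D(1):
  [∞, 61, 26, 23, -∞]
  [9, ∞, 42, 69, 84]
  [32, 32, ∞, 23, -∞]
  [49, 49, 26, ∞, 65]
  [32, 32, 86, 87, ∞]
D(2):
  [∞, 61, 42, 61, 61]
  [9, ∞, 42, 69, 84]
  [32, 32, ∞, 32, 32]
  [49, 49, 42, ∞, 65]
  [32, 32, 86, 87, ∞]
D(3):
  [∞, 61, 42, 61, 61]
  [32, ∞, 42, 69, 84]
  [32, 32, ∞, 32, 32]
  [49, 49, 42, ∞, 65]
  [32, 32, 86, 87, ∞]
D(4):
  [∞, 61, 42, 61, 61]
  [49, ∞, 42, 69, 84]
  [32, 32, ∞, 32, 32]
  [49, 49, 42, ∞, 65]
  [49, 49, 86, 87, ∞]
D(5):
  [∞, 61, 61, 61, 61]
  [49, ∞, 84, 84, 84]
  [32, 32, ∞, 32, 32]
  [49, 49, 65, ∞, 65]
  [49, 49, 86, 87, ∞]
Answer: C*[1][5] = 61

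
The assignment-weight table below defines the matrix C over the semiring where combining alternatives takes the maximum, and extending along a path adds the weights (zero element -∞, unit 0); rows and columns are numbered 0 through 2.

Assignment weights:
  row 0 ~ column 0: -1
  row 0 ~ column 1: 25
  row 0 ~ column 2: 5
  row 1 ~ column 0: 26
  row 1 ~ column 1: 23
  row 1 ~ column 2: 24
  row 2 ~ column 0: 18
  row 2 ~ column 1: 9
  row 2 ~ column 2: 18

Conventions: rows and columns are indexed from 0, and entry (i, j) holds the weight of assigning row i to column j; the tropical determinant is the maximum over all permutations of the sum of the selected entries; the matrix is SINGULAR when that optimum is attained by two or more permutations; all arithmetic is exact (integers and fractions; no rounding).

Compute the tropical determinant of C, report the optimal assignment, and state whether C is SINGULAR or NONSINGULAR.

σ = (0, 1, 2): (-1) + 23 + 18 = 40
σ = (0, 2, 1): (-1) + 24 + 9 = 32
σ = (1, 0, 2): 25 + 26 + 18 = 69
σ = (1, 2, 0): 25 + 24 + 18 = 67
σ = (2, 0, 1): 5 + 26 + 9 = 40
σ = (2, 1, 0): 5 + 23 + 18 = 46
Optimal value attained by: σ = (1, 0, 2).
Answer: det⊕(C) = 69; verdict: NONSINGULAR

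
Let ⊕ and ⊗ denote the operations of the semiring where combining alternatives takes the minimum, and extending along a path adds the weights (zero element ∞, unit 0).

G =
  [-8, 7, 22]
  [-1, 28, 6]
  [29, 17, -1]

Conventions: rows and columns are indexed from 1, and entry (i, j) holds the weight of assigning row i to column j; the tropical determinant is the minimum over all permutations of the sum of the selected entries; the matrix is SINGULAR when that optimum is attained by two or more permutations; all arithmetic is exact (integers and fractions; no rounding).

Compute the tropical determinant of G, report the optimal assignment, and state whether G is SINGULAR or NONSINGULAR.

σ = (1, 2, 3): (-8) + 28 + (-1) = 19
σ = (1, 3, 2): (-8) + 6 + 17 = 15
σ = (2, 1, 3): 7 + (-1) + (-1) = 5
σ = (2, 3, 1): 7 + 6 + 29 = 42
σ = (3, 1, 2): 22 + (-1) + 17 = 38
σ = (3, 2, 1): 22 + 28 + 29 = 79
Optimal value attained by: σ = (2, 1, 3).
Answer: det⊕(G) = 5; verdict: NONSINGULAR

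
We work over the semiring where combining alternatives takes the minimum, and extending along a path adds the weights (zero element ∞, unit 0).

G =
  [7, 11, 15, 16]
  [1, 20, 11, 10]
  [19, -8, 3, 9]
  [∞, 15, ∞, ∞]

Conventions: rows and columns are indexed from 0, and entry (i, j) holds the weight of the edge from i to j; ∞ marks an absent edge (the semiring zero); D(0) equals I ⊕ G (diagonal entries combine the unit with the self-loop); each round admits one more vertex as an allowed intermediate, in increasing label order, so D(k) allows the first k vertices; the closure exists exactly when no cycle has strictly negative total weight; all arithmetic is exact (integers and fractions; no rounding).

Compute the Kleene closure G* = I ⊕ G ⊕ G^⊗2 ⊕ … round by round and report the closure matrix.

D(0):
  [0, 11, 15, 16]
  [1, 0, 11, 10]
  [19, -8, 0, 9]
  [∞, 15, ∞, 0]
D(1):
  [0, 11, 15, 16]
  [1, 0, 11, 10]
  [19, -8, 0, 9]
  [∞, 15, ∞, 0]
D(2):
  [0, 11, 15, 16]
  [1, 0, 11, 10]
  [-7, -8, 0, 2]
  [16, 15, 26, 0]
D(3):
  [0, 7, 15, 16]
  [1, 0, 11, 10]
  [-7, -8, 0, 2]
  [16, 15, 26, 0]
D(4):
  [0, 7, 15, 16]
  [1, 0, 11, 10]
  [-7, -8, 0, 2]
  [16, 15, 26, 0]
Answer: G* = [[0, 7, 15, 16], [1, 0, 11, 10], [-7, -8, 0, 2], [16, 15, 26, 0]]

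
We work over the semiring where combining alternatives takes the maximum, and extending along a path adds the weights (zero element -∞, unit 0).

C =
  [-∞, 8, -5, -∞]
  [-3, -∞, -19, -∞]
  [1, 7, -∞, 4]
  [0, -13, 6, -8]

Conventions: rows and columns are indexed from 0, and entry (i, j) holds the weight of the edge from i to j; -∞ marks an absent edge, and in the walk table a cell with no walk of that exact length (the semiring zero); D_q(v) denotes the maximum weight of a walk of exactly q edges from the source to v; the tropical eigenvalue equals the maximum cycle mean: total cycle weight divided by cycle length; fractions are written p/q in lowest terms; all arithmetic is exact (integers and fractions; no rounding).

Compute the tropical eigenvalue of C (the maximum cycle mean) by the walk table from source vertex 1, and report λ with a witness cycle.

q=0: [-∞, 0, -∞, -∞]
q=1: [-3, -∞, -19, -∞]
q=2: [-18, 5, -8, -15]
q=3: [2, -1, -9, -4]
q=4: [-4, 10, 2, -5]
Optimal cycle mean attained by: cycle 2->3->2, total 4 + 6, length 2.
Answer: λ = 5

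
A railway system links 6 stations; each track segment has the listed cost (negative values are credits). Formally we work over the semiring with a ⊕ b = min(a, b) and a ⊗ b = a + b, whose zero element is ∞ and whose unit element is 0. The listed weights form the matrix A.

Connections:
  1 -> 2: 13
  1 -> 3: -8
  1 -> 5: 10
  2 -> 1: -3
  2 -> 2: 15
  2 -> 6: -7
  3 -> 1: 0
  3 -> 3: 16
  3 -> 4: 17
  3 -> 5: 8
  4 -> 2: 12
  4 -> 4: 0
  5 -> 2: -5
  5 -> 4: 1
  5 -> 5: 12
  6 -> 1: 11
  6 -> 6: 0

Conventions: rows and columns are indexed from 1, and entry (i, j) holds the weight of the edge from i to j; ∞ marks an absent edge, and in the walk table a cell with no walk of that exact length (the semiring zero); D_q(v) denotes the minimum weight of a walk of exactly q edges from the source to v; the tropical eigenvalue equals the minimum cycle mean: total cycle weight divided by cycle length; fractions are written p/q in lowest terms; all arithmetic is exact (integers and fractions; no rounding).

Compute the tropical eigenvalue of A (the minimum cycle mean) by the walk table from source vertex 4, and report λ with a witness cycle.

q=0: [∞, ∞, ∞, 0, ∞, ∞]
q=1: [∞, 12, ∞, 0, ∞, ∞]
q=2: [9, 12, ∞, 0, ∞, 5]
q=3: [9, 12, 1, 0, 19, 5]
q=4: [1, 12, 1, 0, 9, 5]
q=5: [1, 4, -7, 0, 9, 5]
q=6: [-7, 4, -7, 0, 1, -3]
Optimal cycle mean attained by: cycle 1->3->1, total (-8) + 0, length 2.
Answer: λ = -4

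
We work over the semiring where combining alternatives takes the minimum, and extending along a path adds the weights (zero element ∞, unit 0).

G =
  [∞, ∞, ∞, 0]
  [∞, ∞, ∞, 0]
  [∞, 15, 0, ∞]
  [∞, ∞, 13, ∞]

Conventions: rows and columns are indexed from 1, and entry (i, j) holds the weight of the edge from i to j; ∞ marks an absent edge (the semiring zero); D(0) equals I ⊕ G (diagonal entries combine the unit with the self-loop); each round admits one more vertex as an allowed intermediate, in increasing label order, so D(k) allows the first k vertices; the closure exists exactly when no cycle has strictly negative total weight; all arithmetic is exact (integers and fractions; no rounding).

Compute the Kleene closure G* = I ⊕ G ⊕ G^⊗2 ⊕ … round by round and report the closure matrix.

D(0):
  [0, ∞, ∞, 0]
  [∞, 0, ∞, 0]
  [∞, 15, 0, ∞]
  [∞, ∞, 13, 0]
D(1):
  [0, ∞, ∞, 0]
  [∞, 0, ∞, 0]
  [∞, 15, 0, ∞]
  [∞, ∞, 13, 0]
D(2):
  [0, ∞, ∞, 0]
  [∞, 0, ∞, 0]
  [∞, 15, 0, 15]
  [∞, ∞, 13, 0]
D(3):
  [0, ∞, ∞, 0]
  [∞, 0, ∞, 0]
  [∞, 15, 0, 15]
  [∞, 28, 13, 0]
D(4):
  [0, 28, 13, 0]
  [∞, 0, 13, 0]
  [∞, 15, 0, 15]
  [∞, 28, 13, 0]
Answer: G* = [[0, 28, 13, 0], [∞, 0, 13, 0], [∞, 15, 0, 15], [∞, 28, 13, 0]]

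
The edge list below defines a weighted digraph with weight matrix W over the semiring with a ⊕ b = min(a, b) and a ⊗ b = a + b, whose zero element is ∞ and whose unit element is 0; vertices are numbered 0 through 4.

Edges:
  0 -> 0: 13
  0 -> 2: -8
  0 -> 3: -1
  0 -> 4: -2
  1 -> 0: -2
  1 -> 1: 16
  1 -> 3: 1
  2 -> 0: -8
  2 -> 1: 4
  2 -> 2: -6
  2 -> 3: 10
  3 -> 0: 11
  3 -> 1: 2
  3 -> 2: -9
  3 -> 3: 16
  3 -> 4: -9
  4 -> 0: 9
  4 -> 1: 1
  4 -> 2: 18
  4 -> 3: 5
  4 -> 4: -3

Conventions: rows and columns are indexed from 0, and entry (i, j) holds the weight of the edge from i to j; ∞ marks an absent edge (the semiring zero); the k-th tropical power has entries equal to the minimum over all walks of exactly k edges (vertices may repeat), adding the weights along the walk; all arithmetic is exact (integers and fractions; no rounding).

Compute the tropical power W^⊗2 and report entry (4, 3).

W^⊗2:
  [-16, -4, -14, 2, -10]
  [11, 3, -10, -3, -8]
  [-14, -2, -16, -9, -10]
  [-17, -8, -15, -4, -12]
  [-1, -2, -4, 2, -6]
Key observation: the optimum is the walk 4->1->3, with weight 1 + 1 = 2.
Optimal value attained by: walk 4->1->3.
Answer: (W^⊗2)[4][3] = 2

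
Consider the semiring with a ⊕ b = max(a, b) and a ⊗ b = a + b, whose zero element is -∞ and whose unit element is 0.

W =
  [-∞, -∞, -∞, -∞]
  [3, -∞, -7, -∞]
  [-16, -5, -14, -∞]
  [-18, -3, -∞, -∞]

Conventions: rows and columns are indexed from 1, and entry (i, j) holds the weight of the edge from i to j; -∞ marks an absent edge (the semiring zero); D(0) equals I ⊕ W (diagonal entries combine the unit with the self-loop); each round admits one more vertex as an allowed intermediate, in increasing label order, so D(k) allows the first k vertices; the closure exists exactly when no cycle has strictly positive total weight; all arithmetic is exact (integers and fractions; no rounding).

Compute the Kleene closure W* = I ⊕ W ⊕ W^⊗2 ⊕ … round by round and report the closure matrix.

D(0):
  [0, -∞, -∞, -∞]
  [3, 0, -7, -∞]
  [-16, -5, 0, -∞]
  [-18, -3, -∞, 0]
D(1):
  [0, -∞, -∞, -∞]
  [3, 0, -7, -∞]
  [-16, -5, 0, -∞]
  [-18, -3, -∞, 0]
D(2):
  [0, -∞, -∞, -∞]
  [3, 0, -7, -∞]
  [-2, -5, 0, -∞]
  [0, -3, -10, 0]
D(3):
  [0, -∞, -∞, -∞]
  [3, 0, -7, -∞]
  [-2, -5, 0, -∞]
  [0, -3, -10, 0]
D(4):
  [0, -∞, -∞, -∞]
  [3, 0, -7, -∞]
  [-2, -5, 0, -∞]
  [0, -3, -10, 0]
Answer: W* = [[0, -∞, -∞, -∞], [3, 0, -7, -∞], [-2, -5, 0, -∞], [0, -3, -10, 0]]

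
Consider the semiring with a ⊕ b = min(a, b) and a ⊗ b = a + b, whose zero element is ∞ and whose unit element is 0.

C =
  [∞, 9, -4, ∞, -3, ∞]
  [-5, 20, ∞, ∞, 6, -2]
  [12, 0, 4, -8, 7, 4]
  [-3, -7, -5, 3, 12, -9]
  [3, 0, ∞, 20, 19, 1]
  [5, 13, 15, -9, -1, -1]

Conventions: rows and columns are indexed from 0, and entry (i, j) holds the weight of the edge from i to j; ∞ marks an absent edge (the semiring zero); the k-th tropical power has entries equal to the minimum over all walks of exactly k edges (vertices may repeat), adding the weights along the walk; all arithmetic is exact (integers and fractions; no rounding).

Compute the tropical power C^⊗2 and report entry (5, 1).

C^⊗2:
  [0, -4, 0, -12, 3, -2]
  [3, 4, -9, -11, -8, -3]
  [-11, -15, -13, -5, 3, -17]
  [-12, -5, -7, -18, -10, -10]
  [-5, 12, -1, -8, 0, -2]
  [-12, -16, -14, -10, -2, -18]
Key observation: the optimum is the walk 5->3->1, with weight (-9) + (-7) = -16.
Optimal value attained by: walk 5->3->1.
Answer: (C^⊗2)[5][1] = -16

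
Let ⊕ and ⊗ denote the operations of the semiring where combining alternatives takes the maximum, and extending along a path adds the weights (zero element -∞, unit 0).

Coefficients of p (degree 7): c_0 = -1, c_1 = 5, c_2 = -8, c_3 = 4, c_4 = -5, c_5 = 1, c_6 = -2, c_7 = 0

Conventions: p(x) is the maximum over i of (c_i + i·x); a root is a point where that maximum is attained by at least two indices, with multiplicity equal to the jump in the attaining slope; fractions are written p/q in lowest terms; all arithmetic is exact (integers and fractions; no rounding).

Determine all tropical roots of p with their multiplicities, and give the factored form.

hull edge (i=0, c=-1) to (i=1, c=5): slope 6, span 1
hull edge (i=1, c=5) to (i=3, c=4): slope -1/2, span 2
hull edge (i=3, c=4) to (i=7, c=0): slope -1, span 4
Factored form: p(x) = 0 ⊗ (x ⊕ (-6)) ⊗ (x ⊕ 1/2) ⊗ (x ⊕ 1/2) ⊗ (x ⊕ 1) ⊗ (x ⊕ 1) ⊗ (x ⊕ 1) ⊗ (x ⊕ 1)
Answer: roots = -6 (mult 1), 1/2 (mult 2), 1 (mult 4)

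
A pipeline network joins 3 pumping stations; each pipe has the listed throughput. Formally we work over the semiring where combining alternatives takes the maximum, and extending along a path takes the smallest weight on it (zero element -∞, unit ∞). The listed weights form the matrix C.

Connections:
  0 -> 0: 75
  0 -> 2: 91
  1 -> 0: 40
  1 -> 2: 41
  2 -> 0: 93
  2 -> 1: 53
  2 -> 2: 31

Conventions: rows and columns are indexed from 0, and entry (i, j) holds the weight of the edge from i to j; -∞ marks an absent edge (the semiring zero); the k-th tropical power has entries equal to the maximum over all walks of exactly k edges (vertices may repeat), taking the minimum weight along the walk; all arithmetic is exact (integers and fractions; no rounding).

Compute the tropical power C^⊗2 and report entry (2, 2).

C^⊗2:
  [91, 53, 75]
  [41, 41, 40]
  [75, 31, 91]
Key observation: the optimum is the walk 2->0->2, with weight 93 min 91 = 91.
Optimal value attained by: walk 2->0->2.
Answer: (C^⊗2)[2][2] = 91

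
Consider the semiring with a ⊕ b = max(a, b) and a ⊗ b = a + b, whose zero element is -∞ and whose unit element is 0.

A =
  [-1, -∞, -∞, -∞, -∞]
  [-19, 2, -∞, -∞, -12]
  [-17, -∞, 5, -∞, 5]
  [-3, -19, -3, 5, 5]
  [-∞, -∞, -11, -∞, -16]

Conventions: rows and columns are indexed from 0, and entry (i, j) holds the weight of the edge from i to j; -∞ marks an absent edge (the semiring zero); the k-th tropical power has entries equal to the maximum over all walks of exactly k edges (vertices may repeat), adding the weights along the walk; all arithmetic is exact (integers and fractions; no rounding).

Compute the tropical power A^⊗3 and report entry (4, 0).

A^⊗2:
  [-2, -∞, -∞, -∞, -∞]
  [-17, 4, -23, -∞, -10]
  [-12, -∞, 10, -∞, 10]
  [2, -14, 2, 10, 10]
  [-28, -∞, -6, -∞, -6]
A^⊗3:
  [-3, -∞, -∞, -∞, -∞]
  [-15, 6, -18, -∞, -8]
  [-7, -∞, 15, -∞, 15]
  [7, -9, 7, 15, 15]
  [-23, -∞, -1, -∞, -1]
Key observation: the optimum is the walk 4->2->2->0, with weight (-11) + 5 + (-17) = -23.
Optimal value attained by: walk 4->2->2->0.
Answer: (A^⊗3)[4][0] = -23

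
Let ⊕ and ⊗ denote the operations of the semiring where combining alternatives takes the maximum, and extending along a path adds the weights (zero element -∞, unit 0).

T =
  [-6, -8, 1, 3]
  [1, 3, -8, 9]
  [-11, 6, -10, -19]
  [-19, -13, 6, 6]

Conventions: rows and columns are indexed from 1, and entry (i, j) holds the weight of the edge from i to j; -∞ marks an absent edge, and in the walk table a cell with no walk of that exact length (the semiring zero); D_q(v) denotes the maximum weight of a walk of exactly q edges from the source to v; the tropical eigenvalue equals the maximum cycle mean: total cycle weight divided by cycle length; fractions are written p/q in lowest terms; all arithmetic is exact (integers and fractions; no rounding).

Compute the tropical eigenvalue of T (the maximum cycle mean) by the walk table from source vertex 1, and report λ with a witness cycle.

q=0: [0, -∞, -∞, -∞]
q=1: [-6, -8, 1, 3]
q=2: [-7, 7, 9, 9]
q=3: [8, 15, 15, 16]
q=4: [16, 21, 22, 24]
Optimal cycle mean attained by: cycle 2->4->3->2, total 9 + 6 + 6, length 3.
Answer: λ = 7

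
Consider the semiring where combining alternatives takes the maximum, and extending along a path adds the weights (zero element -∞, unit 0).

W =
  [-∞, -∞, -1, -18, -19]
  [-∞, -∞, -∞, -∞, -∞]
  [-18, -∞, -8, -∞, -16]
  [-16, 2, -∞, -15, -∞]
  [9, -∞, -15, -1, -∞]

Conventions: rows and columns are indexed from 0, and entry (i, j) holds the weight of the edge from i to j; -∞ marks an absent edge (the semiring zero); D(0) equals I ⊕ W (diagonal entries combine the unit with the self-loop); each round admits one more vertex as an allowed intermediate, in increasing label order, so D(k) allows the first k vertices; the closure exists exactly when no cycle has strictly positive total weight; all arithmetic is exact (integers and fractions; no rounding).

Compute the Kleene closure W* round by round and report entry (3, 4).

D(0):
  [0, -∞, -1, -18, -19]
  [-∞, 0, -∞, -∞, -∞]
  [-18, -∞, 0, -∞, -16]
  [-16, 2, -∞, 0, -∞]
  [9, -∞, -15, -1, 0]
D(1):
  [0, -∞, -1, -18, -19]
  [-∞, 0, -∞, -∞, -∞]
  [-18, -∞, 0, -36, -16]
  [-16, 2, -17, 0, -35]
  [9, -∞, 8, -1, 0]
D(2):
  [0, -∞, -1, -18, -19]
  [-∞, 0, -∞, -∞, -∞]
  [-18, -∞, 0, -36, -16]
  [-16, 2, -17, 0, -35]
  [9, -∞, 8, -1, 0]
D(3):
  [0, -∞, -1, -18, -17]
  [-∞, 0, -∞, -∞, -∞]
  [-18, -∞, 0, -36, -16]
  [-16, 2, -17, 0, -33]
  [9, -∞, 8, -1, 0]
D(4):
  [0, -16, -1, -18, -17]
  [-∞, 0, -∞, -∞, -∞]
  [-18, -34, 0, -36, -16]
  [-16, 2, -17, 0, -33]
  [9, 1, 8, -1, 0]
D(5):
  [0, -16, -1, -18, -17]
  [-∞, 0, -∞, -∞, -∞]
  [-7, -15, 0, -17, -16]
  [-16, 2, -17, 0, -33]
  [9, 1, 8, -1, 0]
Answer: W*[3][4] = -33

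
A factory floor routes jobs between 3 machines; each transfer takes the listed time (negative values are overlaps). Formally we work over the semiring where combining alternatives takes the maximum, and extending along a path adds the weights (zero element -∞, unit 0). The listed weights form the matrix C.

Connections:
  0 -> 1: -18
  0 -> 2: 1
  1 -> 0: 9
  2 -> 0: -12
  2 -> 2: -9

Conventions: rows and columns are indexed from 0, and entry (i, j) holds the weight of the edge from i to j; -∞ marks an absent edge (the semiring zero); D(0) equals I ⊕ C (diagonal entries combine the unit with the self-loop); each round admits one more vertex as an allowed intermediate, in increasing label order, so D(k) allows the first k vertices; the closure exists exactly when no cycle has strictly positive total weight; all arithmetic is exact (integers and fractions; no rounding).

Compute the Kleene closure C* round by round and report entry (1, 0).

D(0):
  [0, -18, 1]
  [9, 0, -∞]
  [-12, -∞, 0]
D(1):
  [0, -18, 1]
  [9, 0, 10]
  [-12, -30, 0]
D(2):
  [0, -18, 1]
  [9, 0, 10]
  [-12, -30, 0]
D(3):
  [0, -18, 1]
  [9, 0, 10]
  [-12, -30, 0]
Answer: C*[1][0] = 9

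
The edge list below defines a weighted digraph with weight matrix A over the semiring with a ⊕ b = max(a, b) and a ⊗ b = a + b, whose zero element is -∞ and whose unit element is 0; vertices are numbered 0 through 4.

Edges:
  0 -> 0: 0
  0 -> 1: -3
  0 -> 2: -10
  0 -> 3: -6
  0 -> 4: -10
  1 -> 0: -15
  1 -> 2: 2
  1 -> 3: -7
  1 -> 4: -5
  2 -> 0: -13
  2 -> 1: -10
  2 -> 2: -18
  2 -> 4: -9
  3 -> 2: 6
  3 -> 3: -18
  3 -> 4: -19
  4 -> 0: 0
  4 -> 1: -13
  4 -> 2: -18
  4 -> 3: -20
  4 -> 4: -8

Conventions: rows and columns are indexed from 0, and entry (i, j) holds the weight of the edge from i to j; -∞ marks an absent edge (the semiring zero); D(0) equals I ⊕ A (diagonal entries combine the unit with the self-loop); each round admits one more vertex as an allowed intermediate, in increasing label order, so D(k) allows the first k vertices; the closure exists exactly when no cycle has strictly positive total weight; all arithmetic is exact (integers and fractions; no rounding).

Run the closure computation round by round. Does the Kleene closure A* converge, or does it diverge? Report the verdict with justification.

D(0):
  [0, -3, -10, -6, -10]
  [-15, 0, 2, -7, -5]
  [-13, -10, 0, -∞, -9]
  [-∞, -∞, 6, 0, -19]
  [0, -13, -18, -20, 0]
D(1):
  [0, -3, -10, -6, -10]
  [-15, 0, 2, -7, -5]
  [-13, -10, 0, -19, -9]
  [-∞, -∞, 6, 0, -19]
  [0, -3, -10, -6, 0]
D(2):
  [0, -3, -1, -6, -8]
  [-15, 0, 2, -7, -5]
  [-13, -10, 0, -17, -9]
  [-∞, -∞, 6, 0, -19]
  [0, -3, -1, -6, 0]
D(3):
  [0, -3, -1, -6, -8]
  [-11, 0, 2, -7, -5]
  [-13, -10, 0, -17, -9]
  [-7, -4, 6, 0, -3]
  [0, -3, -1, -6, 0]
D(4):
  [0, -3, 0, -6, -8]
  [-11, 0, 2, -7, -5]
  [-13, -10, 0, -17, -9]
  [-7, -4, 6, 0, -3]
  [0, -3, 0, -6, 0]
D(5):
  [0, -3, 0, -6, -8]
  [-5, 0, 2, -7, -5]
  [-9, -10, 0, -15, -9]
  [-3, -4, 6, 0, -3]
  [0, -3, 0, -6, 0]
Key observation: every diagonal entry stays at the unit through all rounds, so no improving cycle exists.
Answer: CONVERGES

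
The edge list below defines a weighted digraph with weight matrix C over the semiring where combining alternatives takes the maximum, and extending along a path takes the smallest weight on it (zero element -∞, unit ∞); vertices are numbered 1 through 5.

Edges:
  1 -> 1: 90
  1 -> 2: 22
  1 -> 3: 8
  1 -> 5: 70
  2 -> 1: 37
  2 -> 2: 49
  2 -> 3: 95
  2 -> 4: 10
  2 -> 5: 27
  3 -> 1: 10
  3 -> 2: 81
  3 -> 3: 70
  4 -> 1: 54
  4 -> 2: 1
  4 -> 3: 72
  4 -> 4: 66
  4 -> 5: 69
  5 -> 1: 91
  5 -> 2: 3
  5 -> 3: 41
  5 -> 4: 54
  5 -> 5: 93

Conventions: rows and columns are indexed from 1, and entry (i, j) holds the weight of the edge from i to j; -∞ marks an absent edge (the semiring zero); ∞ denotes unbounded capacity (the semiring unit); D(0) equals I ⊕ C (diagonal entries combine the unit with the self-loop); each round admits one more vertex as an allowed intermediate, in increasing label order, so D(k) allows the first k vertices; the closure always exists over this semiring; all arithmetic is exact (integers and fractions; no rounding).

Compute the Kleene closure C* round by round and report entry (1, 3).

D(0):
  [∞, 22, 8, -∞, 70]
  [37, ∞, 95, 10, 27]
  [10, 81, ∞, -∞, -∞]
  [54, 1, 72, ∞, 69]
  [91, 3, 41, 54, ∞]
D(1):
  [∞, 22, 8, -∞, 70]
  [37, ∞, 95, 10, 37]
  [10, 81, ∞, -∞, 10]
  [54, 22, 72, ∞, 69]
  [91, 22, 41, 54, ∞]
D(2):
  [∞, 22, 22, 10, 70]
  [37, ∞, 95, 10, 37]
  [37, 81, ∞, 10, 37]
  [54, 22, 72, ∞, 69]
  [91, 22, 41, 54, ∞]
D(3):
  [∞, 22, 22, 10, 70]
  [37, ∞, 95, 10, 37]
  [37, 81, ∞, 10, 37]
  [54, 72, 72, ∞, 69]
  [91, 41, 41, 54, ∞]
D(4):
  [∞, 22, 22, 10, 70]
  [37, ∞, 95, 10, 37]
  [37, 81, ∞, 10, 37]
  [54, 72, 72, ∞, 69]
  [91, 54, 54, 54, ∞]
D(5):
  [∞, 54, 54, 54, 70]
  [37, ∞, 95, 37, 37]
  [37, 81, ∞, 37, 37]
  [69, 72, 72, ∞, 69]
  [91, 54, 54, 54, ∞]
Answer: C*[1][3] = 54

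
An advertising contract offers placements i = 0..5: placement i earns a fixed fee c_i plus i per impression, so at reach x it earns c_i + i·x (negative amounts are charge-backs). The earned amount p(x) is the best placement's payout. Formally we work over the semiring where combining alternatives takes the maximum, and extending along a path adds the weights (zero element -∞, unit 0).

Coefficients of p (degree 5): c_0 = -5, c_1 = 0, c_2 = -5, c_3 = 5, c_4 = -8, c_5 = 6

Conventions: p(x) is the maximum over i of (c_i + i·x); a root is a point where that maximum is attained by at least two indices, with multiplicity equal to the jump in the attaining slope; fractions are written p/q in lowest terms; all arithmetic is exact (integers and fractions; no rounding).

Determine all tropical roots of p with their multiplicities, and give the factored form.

hull edge (i=0, c=-5) to (i=1, c=0): slope 5, span 1
hull edge (i=1, c=0) to (i=3, c=5): slope 5/2, span 2
hull edge (i=3, c=5) to (i=5, c=6): slope 1/2, span 2
Factored form: p(x) = 6 ⊗ (x ⊕ (-5)) ⊗ (x ⊕ (-5/2)) ⊗ (x ⊕ (-5/2)) ⊗ (x ⊕ (-1/2)) ⊗ (x ⊕ (-1/2))
Answer: roots = -5 (mult 1), -5/2 (mult 2), -1/2 (mult 2)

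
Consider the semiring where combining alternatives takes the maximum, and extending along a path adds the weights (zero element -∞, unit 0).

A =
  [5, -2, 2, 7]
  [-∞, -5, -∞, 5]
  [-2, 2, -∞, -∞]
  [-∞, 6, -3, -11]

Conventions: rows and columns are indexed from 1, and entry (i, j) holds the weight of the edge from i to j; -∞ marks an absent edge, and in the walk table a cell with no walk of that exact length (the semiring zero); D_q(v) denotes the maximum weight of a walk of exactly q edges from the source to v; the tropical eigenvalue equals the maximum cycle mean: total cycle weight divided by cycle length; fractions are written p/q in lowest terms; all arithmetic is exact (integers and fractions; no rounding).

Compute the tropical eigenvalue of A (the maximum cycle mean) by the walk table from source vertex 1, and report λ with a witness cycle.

q=0: [0, -∞, -∞, -∞]
q=1: [5, -2, 2, 7]
q=2: [10, 13, 7, 12]
q=3: [15, 18, 12, 18]
q=4: [20, 24, 17, 23]
Optimal cycle mean attained by: cycle 2->4->2, total 5 + 6, length 2.
Answer: λ = 11/2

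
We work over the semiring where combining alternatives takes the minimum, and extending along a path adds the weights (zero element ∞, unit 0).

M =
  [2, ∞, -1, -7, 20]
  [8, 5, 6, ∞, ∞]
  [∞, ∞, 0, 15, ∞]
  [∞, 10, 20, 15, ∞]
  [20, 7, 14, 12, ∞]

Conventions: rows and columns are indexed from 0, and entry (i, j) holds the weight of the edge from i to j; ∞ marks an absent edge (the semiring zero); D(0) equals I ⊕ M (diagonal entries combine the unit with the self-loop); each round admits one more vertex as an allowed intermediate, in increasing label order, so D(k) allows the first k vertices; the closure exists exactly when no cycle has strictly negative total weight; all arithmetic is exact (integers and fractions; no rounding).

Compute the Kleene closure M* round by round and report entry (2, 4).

D(0):
  [0, ∞, -1, -7, 20]
  [8, 0, 6, ∞, ∞]
  [∞, ∞, 0, 15, ∞]
  [∞, 10, 20, 0, ∞]
  [20, 7, 14, 12, 0]
D(1):
  [0, ∞, -1, -7, 20]
  [8, 0, 6, 1, 28]
  [∞, ∞, 0, 15, ∞]
  [∞, 10, 20, 0, ∞]
  [20, 7, 14, 12, 0]
D(2):
  [0, ∞, -1, -7, 20]
  [8, 0, 6, 1, 28]
  [∞, ∞, 0, 15, ∞]
  [18, 10, 16, 0, 38]
  [15, 7, 13, 8, 0]
D(3):
  [0, ∞, -1, -7, 20]
  [8, 0, 6, 1, 28]
  [∞, ∞, 0, 15, ∞]
  [18, 10, 16, 0, 38]
  [15, 7, 13, 8, 0]
D(4):
  [0, 3, -1, -7, 20]
  [8, 0, 6, 1, 28]
  [33, 25, 0, 15, 53]
  [18, 10, 16, 0, 38]
  [15, 7, 13, 8, 0]
D(5):
  [0, 3, -1, -7, 20]
  [8, 0, 6, 1, 28]
  [33, 25, 0, 15, 53]
  [18, 10, 16, 0, 38]
  [15, 7, 13, 8, 0]
Answer: M*[2][4] = 53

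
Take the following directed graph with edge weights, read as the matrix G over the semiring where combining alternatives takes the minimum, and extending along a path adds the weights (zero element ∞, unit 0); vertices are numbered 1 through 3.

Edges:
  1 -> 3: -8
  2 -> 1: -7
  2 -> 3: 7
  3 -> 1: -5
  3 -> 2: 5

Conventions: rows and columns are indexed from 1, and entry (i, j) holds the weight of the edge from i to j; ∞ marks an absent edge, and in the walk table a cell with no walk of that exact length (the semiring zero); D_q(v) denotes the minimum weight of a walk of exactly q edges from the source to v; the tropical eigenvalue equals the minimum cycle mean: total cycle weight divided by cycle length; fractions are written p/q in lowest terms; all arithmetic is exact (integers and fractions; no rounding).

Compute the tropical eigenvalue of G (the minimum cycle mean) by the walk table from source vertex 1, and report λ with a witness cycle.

q=0: [0, ∞, ∞]
q=1: [∞, ∞, -8]
q=2: [-13, -3, ∞]
q=3: [-10, ∞, -21]
Optimal cycle mean attained by: cycle 1->3->1, total (-8) + (-5), length 2.
Answer: λ = -13/2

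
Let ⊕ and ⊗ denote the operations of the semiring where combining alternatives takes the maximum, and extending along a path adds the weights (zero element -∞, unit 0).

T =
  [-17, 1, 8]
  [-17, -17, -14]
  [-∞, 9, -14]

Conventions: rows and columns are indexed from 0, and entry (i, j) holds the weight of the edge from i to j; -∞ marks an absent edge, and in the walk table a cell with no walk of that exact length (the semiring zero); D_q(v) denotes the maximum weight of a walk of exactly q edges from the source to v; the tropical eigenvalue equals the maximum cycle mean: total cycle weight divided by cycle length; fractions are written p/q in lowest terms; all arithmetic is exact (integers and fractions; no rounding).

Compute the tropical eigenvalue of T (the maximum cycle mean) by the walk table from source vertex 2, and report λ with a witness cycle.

q=0: [-∞, -∞, 0]
q=1: [-∞, 9, -14]
q=2: [-8, -5, -5]
q=3: [-22, 4, 0]
Optimal cycle mean attained by: cycle 0->2->1->0, total 8 + 9 + (-17), length 3.
Answer: λ = 0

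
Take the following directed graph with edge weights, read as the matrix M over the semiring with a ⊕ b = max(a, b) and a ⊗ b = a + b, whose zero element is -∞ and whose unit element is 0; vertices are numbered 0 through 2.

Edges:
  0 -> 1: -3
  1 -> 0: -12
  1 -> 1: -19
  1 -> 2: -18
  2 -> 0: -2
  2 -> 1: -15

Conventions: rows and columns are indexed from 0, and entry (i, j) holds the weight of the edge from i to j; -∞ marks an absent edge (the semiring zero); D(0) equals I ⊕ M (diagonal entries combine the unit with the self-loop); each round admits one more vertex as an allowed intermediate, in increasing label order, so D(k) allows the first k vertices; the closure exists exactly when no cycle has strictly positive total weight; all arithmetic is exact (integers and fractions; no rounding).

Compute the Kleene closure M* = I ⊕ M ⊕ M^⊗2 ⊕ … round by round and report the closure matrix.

D(0):
  [0, -3, -∞]
  [-12, 0, -18]
  [-2, -15, 0]
D(1):
  [0, -3, -∞]
  [-12, 0, -18]
  [-2, -5, 0]
D(2):
  [0, -3, -21]
  [-12, 0, -18]
  [-2, -5, 0]
D(3):
  [0, -3, -21]
  [-12, 0, -18]
  [-2, -5, 0]
Answer: M* = [[0, -3, -21], [-12, 0, -18], [-2, -5, 0]]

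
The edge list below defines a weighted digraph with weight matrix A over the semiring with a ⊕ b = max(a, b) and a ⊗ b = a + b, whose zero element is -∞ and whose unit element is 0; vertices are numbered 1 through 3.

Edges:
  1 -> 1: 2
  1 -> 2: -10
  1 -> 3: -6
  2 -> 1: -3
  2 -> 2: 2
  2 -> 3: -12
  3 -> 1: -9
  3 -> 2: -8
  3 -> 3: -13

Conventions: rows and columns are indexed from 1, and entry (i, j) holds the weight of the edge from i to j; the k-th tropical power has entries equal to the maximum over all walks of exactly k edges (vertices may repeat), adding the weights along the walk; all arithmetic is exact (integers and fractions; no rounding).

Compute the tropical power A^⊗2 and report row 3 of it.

A^⊗2:
  [4, -8, -4]
  [-1, 4, -9]
  [-7, -6, -15]
Answer: row 3 of A^⊗2 = [-7, -6, -15]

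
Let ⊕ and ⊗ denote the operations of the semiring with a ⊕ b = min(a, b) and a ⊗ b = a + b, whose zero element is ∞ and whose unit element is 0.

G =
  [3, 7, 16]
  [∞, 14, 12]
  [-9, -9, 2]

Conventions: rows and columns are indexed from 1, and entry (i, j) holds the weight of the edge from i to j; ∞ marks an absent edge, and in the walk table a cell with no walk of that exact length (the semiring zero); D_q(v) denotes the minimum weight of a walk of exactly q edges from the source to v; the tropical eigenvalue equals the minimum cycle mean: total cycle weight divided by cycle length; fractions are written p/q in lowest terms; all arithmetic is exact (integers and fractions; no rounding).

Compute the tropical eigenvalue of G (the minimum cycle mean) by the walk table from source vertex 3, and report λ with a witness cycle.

q=0: [∞, ∞, 0]
q=1: [-9, -9, 2]
q=2: [-7, -7, 3]
q=3: [-6, -6, 5]
Optimal cycle mean attained by: cycle 2->3->2, total 12 + (-9), length 2.
Answer: λ = 3/2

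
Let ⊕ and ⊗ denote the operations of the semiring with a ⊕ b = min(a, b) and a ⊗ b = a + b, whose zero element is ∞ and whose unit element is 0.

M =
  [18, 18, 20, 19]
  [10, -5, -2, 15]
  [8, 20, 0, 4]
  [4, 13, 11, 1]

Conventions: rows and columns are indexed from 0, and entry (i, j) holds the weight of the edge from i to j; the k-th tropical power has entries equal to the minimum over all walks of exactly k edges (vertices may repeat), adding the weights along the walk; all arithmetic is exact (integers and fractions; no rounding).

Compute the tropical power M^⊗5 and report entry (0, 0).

M^⊗2:
  [23, 13, 16, 20]
  [5, -10, -7, 2]
  [8, 15, 0, 4]
  [5, 8, 11, 2]
M^⊗3:
  [23, 8, 11, 20]
  [0, -15, -12, -3]
  [8, 10, 0, 4]
  [6, 3, 6, 3]
M^⊗4:
  [18, 3, 6, 15]
  [-5, -20, -17, -8]
  [8, 5, 0, 4]
  [7, -2, 1, 4]
M^⊗5:
  [13, -2, 1, 10]
  [-10, -25, -22, -13]
  [8, 0, 0, 4]
  [8, -7, -4, 5]
Key observation: the optimum is the walk 0->1->1->1->1->0, with weight 18 + (-5) + (-5) + (-5) + 10 = 13.
Optimal value attained by: walk 0->1->1->1->1->0.
Answer: (M^⊗5)[0][0] = 13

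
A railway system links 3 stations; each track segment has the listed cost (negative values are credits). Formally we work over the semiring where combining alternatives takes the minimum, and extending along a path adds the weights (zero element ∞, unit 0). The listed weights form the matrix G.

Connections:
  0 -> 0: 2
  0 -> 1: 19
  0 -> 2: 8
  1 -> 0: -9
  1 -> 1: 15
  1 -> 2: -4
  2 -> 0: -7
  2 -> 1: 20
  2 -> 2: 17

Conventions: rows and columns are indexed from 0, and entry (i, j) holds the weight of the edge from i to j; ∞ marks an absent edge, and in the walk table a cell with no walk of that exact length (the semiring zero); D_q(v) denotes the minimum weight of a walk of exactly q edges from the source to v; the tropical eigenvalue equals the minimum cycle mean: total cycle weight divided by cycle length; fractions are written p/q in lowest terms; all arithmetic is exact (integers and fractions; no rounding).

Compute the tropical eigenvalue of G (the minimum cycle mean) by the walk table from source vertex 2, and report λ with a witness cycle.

q=0: [∞, ∞, 0]
q=1: [-7, 20, 17]
q=2: [-5, 12, 1]
q=3: [-6, 14, 3]
Optimal cycle mean attained by: cycle 0->2->0, total 8 + (-7), length 2.
Answer: λ = 1/2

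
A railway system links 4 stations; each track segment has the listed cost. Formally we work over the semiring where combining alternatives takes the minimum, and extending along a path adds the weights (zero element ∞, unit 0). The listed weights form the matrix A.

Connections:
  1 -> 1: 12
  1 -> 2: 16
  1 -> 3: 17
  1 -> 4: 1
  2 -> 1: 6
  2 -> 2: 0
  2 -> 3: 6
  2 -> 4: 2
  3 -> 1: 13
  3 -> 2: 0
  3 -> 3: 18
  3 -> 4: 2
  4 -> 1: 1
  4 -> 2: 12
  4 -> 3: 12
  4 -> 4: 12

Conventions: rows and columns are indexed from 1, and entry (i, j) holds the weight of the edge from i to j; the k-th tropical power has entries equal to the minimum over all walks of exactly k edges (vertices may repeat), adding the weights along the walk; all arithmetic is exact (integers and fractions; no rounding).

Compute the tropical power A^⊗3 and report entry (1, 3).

A^⊗2:
  [2, 13, 13, 13]
  [3, 0, 6, 2]
  [3, 0, 6, 2]
  [13, 12, 18, 2]
A^⊗3:
  [14, 13, 19, 3]
  [3, 0, 6, 2]
  [3, 0, 6, 2]
  [3, 12, 14, 14]
Key observation: the optimum is the walk 1->4->1->3, with weight 1 + 1 + 17 = 19.
Optimal value attained by: walk 1->4->1->3.
Answer: (A^⊗3)[1][3] = 19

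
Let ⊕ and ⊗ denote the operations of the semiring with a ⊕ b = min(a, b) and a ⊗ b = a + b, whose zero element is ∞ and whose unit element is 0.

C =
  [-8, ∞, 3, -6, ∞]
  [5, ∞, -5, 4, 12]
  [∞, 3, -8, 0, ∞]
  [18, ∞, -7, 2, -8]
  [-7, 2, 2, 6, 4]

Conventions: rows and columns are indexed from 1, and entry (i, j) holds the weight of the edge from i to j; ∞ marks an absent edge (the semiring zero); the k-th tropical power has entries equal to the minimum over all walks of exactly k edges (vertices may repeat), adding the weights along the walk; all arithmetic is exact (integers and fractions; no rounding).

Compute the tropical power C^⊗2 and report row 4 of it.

C^⊗2:
  [-16, 6, -13, -14, -14]
  [-3, -2, -13, -5, -4]
  [8, -5, -16, -8, -8]
  [-15, -6, -15, -7, -6]
  [-15, 5, -6, -13, -2]
Answer: row 4 of C^⊗2 = [-15, -6, -15, -7, -6]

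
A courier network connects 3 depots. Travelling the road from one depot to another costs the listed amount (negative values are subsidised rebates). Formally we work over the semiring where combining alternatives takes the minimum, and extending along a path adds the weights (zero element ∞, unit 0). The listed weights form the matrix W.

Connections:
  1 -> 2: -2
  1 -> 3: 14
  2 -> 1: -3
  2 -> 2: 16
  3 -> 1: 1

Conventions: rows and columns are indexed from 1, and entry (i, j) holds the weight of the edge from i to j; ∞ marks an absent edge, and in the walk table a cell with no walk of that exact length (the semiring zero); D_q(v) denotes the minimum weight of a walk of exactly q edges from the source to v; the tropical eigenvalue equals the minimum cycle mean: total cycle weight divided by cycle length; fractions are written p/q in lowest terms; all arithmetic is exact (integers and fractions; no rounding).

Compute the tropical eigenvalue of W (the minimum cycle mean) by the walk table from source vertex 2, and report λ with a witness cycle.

q=0: [∞, 0, ∞]
q=1: [-3, 16, ∞]
q=2: [13, -5, 11]
q=3: [-8, 11, 27]
Optimal cycle mean attained by: cycle 1->2->1, total (-2) + (-3), length 2.
Answer: λ = -5/2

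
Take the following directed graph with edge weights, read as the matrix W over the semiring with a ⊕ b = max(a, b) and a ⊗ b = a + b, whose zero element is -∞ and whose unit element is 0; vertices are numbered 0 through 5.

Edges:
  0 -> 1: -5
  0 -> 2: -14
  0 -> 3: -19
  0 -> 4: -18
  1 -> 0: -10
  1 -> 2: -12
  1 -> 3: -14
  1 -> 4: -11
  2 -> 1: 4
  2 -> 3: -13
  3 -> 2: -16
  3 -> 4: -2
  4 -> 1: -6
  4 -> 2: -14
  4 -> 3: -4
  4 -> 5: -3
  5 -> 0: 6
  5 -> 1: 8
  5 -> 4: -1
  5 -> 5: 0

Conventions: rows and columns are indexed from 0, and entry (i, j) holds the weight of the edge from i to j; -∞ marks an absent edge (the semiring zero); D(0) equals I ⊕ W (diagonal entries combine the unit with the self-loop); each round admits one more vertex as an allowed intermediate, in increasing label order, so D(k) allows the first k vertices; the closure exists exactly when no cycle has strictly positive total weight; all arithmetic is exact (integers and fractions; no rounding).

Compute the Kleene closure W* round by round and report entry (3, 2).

D(0):
  [0, -5, -14, -19, -18, -∞]
  [-10, 0, -12, -14, -11, -∞]
  [-∞, 4, 0, -13, -∞, -∞]
  [-∞, -∞, -16, 0, -2, -∞]
  [-∞, -6, -14, -4, 0, -3]
  [6, 8, -∞, -∞, -1, 0]
D(1):
  [0, -5, -14, -19, -18, -∞]
  [-10, 0, -12, -14, -11, -∞]
  [-∞, 4, 0, -13, -∞, -∞]
  [-∞, -∞, -16, 0, -2, -∞]
  [-∞, -6, -14, -4, 0, -3]
  [6, 8, -8, -13, -1, 0]
D(2):
  [0, -5, -14, -19, -16, -∞]
  [-10, 0, -12, -14, -11, -∞]
  [-6, 4, 0, -10, -7, -∞]
  [-∞, -∞, -16, 0, -2, -∞]
  [-16, -6, -14, -4, 0, -3]
  [6, 8, -4, -6, -1, 0]
D(3):
  [0, -5, -14, -19, -16, -∞]
  [-10, 0, -12, -14, -11, -∞]
  [-6, 4, 0, -10, -7, -∞]
  [-22, -12, -16, 0, -2, -∞]
  [-16, -6, -14, -4, 0, -3]
  [6, 8, -4, -6, -1, 0]
D(4):
  [0, -5, -14, -19, -16, -∞]
  [-10, 0, -12, -14, -11, -∞]
  [-6, 4, 0, -10, -7, -∞]
  [-22, -12, -16, 0, -2, -∞]
  [-16, -6, -14, -4, 0, -3]
  [6, 8, -4, -6, -1, 0]
D(5):
  [0, -5, -14, -19, -16, -19]
  [-10, 0, -12, -14, -11, -14]
  [-6, 4, 0, -10, -7, -10]
  [-18, -8, -16, 0, -2, -5]
  [-16, -6, -14, -4, 0, -3]
  [6, 8, -4, -5, -1, 0]
D(6):
  [0, -5, -14, -19, -16, -19]
  [-8, 0, -12, -14, -11, -14]
  [-4, 4, 0, -10, -7, -10]
  [1, 3, -9, 0, -2, -5]
  [3, 5, -7, -4, 0, -3]
  [6, 8, -4, -5, -1, 0]
Answer: W*[3][2] = -9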